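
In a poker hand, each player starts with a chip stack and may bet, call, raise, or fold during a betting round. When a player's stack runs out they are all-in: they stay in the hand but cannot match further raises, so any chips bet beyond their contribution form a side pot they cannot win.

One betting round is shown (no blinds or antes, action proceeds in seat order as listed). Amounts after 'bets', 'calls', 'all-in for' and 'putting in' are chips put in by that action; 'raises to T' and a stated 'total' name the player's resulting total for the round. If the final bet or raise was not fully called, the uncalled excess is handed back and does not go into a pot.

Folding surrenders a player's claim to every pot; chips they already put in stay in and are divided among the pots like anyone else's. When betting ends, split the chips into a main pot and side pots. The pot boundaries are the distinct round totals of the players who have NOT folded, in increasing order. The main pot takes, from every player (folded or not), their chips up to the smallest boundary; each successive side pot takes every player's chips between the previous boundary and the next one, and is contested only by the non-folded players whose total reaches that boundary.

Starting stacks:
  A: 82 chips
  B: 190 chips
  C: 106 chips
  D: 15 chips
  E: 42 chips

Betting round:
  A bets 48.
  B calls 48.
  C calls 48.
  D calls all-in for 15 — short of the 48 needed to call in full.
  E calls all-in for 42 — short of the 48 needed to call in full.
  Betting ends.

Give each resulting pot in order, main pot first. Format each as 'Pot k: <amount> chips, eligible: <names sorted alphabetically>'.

Contributions: A=48, B=48, C=48, D=15, E=42
Pot levels (distinct totals of non-folded players): 15, 42, 48
Layer 1-15: 15 each from A, B, C, D, E = 15*5 = 75 chips; eligible A, B, C, D, E
Layer 16-42: 27 each from A, B, C, E = 27*4 = 108 chips; eligible A, B, C, E
Layer 43-48: 6 each from A, B, C = 6*3 = 18 chips; eligible A, B, C

Pot 1: 75 chips, eligible: A, B, C, D, E
Pot 2: 108 chips, eligible: A, B, C, E
Pot 3: 18 chips, eligible: A, B, C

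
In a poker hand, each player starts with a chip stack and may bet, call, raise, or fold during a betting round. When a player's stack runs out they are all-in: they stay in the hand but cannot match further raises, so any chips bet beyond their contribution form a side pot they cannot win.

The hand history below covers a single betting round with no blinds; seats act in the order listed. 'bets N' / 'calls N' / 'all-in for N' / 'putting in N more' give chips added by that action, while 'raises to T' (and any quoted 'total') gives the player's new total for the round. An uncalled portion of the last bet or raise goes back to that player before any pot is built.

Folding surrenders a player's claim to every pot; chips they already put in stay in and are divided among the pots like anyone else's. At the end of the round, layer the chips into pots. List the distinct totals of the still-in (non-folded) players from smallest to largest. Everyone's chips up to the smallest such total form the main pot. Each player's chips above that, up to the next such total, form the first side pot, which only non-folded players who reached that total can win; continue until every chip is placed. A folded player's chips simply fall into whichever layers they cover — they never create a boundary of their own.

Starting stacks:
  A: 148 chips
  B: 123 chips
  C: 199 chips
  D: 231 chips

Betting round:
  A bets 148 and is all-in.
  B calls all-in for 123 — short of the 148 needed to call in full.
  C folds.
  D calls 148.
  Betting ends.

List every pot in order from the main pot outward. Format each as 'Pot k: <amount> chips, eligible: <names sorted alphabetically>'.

Contributions: A=148, B=123, D=148
Folded: C
Pot levels (distinct totals of non-folded players): 123, 148
Layer 1-123: 123 each from A, B, D = 123*3 = 369 chips; eligible A, B, D
Layer 124-148: 25 each from A, D = 25*2 = 50 chips; eligible A, D

Pot 1: 369 chips, eligible: A, B, D
Pot 2: 50 chips, eligible: A, D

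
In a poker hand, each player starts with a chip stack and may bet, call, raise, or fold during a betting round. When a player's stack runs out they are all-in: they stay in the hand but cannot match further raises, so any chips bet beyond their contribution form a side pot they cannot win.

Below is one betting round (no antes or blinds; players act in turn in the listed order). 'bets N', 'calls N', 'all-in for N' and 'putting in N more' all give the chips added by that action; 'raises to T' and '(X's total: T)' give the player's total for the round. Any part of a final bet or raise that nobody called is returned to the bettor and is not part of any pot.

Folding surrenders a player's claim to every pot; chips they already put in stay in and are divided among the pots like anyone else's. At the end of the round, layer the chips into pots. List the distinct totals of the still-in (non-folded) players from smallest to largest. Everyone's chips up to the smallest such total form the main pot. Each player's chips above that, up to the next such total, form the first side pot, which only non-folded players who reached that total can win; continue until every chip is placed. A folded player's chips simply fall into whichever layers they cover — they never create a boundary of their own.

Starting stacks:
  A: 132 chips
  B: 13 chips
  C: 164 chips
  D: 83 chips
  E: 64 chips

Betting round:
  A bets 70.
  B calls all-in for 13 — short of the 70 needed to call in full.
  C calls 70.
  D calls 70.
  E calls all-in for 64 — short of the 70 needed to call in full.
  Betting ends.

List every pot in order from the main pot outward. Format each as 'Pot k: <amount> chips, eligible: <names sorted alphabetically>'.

Contributions: A=70, B=13, C=70, D=70, E=64
Pot levels (distinct totals of non-folded players): 13, 64, 70
Layer 1-13: 13 each from A, B, C, D, E = 13*5 = 65 chips; eligible A, B, C, D, E
Layer 14-64: 51 each from A, C, D, E = 51*4 = 204 chips; eligible A, C, D, E
Layer 65-70: 6 each from A, C, D = 6*3 = 18 chips; eligible A, C, D

Pot 1: 65 chips, eligible: A, B, C, D, E
Pot 2: 204 chips, eligible: A, C, D, E
Pot 3: 18 chips, eligible: A, C, D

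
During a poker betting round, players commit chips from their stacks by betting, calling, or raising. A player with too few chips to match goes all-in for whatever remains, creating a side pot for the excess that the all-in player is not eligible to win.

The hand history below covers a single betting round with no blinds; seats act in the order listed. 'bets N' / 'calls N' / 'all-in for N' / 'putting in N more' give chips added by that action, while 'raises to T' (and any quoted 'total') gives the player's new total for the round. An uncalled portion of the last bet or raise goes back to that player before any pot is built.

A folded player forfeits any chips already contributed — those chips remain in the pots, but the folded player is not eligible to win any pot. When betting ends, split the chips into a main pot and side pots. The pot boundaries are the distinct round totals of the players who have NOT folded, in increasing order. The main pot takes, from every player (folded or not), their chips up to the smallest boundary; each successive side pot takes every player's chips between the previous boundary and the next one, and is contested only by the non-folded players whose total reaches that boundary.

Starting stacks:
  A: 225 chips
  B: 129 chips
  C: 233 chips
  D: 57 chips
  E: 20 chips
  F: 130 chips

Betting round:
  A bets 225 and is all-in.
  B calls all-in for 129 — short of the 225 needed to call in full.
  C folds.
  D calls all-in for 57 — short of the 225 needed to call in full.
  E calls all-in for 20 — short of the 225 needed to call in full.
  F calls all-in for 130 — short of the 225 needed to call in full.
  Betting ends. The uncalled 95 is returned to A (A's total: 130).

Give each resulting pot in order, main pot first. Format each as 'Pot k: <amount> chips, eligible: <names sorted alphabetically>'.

Contributions (after 95 returned to A): A=130, B=129, D=57, E=20, F=130
Folded: C
Pot levels (distinct totals of non-folded players): 20, 57, 129, 130
Layer 1-20: 20 each from A, B, D, E, F = 20*5 = 100 chips; eligible A, B, D, E, F
Layer 21-57: 37 each from A, B, D, F = 37*4 = 148 chips; eligible A, B, D, F
Layer 58-129: 72 each from A, B, F = 72*3 = 216 chips; eligible A, B, F
Layer 130-130: 1 each from A, F = 1*2 = 2 chips; eligible A, F

Pot 1: 100 chips, eligible: A, B, D, E, F
Pot 2: 148 chips, eligible: A, B, D, F
Pot 3: 216 chips, eligible: A, B, F
Pot 4: 2 chips, eligible: A, F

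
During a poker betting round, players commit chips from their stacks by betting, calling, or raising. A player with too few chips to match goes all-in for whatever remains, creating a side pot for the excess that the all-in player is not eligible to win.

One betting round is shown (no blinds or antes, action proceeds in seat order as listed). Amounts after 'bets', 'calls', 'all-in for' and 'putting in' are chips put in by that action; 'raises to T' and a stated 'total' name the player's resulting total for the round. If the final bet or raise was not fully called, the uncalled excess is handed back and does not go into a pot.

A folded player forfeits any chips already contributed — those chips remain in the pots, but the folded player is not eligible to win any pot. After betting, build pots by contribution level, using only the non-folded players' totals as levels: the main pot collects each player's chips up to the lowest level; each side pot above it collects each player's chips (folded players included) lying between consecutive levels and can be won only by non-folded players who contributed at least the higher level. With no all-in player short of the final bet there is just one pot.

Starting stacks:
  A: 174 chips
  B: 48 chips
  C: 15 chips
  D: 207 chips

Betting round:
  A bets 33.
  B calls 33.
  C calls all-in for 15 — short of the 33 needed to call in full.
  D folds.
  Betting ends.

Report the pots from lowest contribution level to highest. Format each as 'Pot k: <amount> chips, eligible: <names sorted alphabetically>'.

Pot 1: 45 chips, eligible: A, B, C
Pot 2: 36 chips, eligible: A, B

Derivation:
Contributions: A=33, B=33, C=15
Folded: D
Pot levels (distinct totals of non-folded players): 15, 33
Layer 1-15: 15 each from A, B, C = 15*3 = 45 chips; eligible A, B, C
Layer 16-33: 18 each from A, B = 18*2 = 36 chips; eligible A, B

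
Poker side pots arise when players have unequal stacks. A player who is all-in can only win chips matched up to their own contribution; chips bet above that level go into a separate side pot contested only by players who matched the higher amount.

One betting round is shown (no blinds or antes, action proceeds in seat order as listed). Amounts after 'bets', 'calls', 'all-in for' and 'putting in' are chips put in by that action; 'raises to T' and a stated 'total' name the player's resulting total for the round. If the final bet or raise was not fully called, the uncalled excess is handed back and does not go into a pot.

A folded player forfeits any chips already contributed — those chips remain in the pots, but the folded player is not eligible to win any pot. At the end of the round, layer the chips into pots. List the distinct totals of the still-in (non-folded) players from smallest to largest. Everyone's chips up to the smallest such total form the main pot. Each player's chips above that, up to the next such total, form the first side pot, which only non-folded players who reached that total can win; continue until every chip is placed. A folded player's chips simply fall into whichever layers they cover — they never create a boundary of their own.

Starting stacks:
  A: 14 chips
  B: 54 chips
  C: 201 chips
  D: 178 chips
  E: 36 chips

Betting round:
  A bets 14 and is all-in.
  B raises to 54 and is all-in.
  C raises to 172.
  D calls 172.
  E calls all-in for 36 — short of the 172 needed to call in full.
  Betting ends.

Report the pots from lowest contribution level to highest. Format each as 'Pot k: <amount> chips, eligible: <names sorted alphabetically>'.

Pot 1: 70 chips, eligible: A, B, C, D, E
Pot 2: 88 chips, eligible: B, C, D, E
Pot 3: 54 chips, eligible: B, C, D
Pot 4: 236 chips, eligible: C, D

Derivation:
Contributions: A=14, B=54, C=172, D=172, E=36
Pot levels (distinct totals of non-folded players): 14, 36, 54, 172
Layer 1-14: 14 each from A, B, C, D, E = 14*5 = 70 chips; eligible A, B, C, D, E
Layer 15-36: 22 each from B, C, D, E = 22*4 = 88 chips; eligible B, C, D, E
Layer 37-54: 18 each from B, C, D = 18*3 = 54 chips; eligible B, C, D
Layer 55-172: 118 each from C, D = 118*2 = 236 chips; eligible C, D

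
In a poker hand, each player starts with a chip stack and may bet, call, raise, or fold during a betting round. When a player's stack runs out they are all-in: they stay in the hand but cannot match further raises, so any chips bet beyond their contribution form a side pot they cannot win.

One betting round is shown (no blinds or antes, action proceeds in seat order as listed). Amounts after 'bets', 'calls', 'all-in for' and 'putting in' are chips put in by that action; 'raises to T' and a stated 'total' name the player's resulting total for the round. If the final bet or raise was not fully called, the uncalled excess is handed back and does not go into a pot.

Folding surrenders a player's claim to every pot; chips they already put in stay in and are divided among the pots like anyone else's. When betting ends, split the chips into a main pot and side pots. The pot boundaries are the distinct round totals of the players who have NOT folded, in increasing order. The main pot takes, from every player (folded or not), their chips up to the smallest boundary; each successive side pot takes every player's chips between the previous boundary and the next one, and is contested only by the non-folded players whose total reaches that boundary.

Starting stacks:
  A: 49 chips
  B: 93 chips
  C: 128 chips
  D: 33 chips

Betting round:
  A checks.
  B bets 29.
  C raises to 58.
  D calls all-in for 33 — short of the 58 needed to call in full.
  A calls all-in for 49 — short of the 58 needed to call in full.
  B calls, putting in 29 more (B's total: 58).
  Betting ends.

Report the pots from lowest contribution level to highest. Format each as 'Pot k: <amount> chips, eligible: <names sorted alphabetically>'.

Pot 1: 132 chips, eligible: A, B, C, D
Pot 2: 48 chips, eligible: A, B, C
Pot 3: 18 chips, eligible: B, C

Derivation:
Contributions: A=49, B=58, C=58, D=33
Pot levels (distinct totals of non-folded players): 33, 49, 58
Layer 1-33: 33 each from A, B, C, D = 33*4 = 132 chips; eligible A, B, C, D
Layer 34-49: 16 each from A, B, C = 16*3 = 48 chips; eligible A, B, C
Layer 50-58: 9 each from B, C = 9*2 = 18 chips; eligible B, C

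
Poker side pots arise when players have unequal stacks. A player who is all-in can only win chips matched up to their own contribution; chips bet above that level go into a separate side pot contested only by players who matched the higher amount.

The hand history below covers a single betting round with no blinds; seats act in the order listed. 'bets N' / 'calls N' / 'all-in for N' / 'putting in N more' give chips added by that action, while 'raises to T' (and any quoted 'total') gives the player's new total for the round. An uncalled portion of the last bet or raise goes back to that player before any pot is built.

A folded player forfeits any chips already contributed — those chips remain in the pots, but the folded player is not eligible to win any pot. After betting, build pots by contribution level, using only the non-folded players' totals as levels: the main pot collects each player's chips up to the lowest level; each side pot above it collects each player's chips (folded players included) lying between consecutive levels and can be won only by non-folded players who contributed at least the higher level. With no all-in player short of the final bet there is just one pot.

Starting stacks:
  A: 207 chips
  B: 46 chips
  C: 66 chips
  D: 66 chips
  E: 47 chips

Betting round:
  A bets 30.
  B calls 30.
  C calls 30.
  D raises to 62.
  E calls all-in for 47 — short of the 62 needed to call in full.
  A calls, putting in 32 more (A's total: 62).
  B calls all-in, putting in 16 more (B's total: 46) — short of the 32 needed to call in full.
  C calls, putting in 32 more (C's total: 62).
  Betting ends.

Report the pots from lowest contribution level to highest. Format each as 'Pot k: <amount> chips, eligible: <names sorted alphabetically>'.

Pot 1: 230 chips, eligible: A, B, C, D, E
Pot 2: 4 chips, eligible: A, C, D, E
Pot 3: 45 chips, eligible: A, C, D

Derivation:
Contributions: A=62, B=46, C=62, D=62, E=47
Pot levels (distinct totals of non-folded players): 46, 47, 62
Layer 1-46: 46 each from A, B, C, D, E = 46*5 = 230 chips; eligible A, B, C, D, E
Layer 47-47: 1 each from A, C, D, E = 1*4 = 4 chips; eligible A, C, D, E
Layer 48-62: 15 each from A, C, D = 15*3 = 45 chips; eligible A, C, D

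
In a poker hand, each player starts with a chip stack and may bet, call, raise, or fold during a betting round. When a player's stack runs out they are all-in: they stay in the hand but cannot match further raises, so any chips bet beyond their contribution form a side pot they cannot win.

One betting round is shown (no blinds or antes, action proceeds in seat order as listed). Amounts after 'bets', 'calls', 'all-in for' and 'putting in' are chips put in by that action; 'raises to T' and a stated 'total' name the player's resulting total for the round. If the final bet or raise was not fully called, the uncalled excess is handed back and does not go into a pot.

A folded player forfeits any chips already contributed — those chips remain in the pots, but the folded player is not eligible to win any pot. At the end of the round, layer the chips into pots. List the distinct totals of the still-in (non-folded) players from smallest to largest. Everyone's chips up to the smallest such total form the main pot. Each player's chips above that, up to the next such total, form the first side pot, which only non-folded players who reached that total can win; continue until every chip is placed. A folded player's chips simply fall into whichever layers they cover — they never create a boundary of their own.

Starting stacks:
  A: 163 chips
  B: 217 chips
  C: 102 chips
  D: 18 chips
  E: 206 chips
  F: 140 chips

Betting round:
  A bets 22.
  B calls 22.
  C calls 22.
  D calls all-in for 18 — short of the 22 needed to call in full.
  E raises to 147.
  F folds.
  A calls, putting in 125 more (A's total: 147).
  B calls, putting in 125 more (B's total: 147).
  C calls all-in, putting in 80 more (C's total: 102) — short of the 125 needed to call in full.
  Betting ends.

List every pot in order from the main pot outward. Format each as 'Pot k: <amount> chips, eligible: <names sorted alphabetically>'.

Pot 1: 90 chips, eligible: A, B, C, D, E
Pot 2: 336 chips, eligible: A, B, C, E
Pot 3: 135 chips, eligible: A, B, E

Derivation:
Contributions: A=147, B=147, C=102, D=18, E=147
Folded: F
Pot levels (distinct totals of non-folded players): 18, 102, 147
Layer 1-18: 18 each from A, B, C, D, E = 18*5 = 90 chips; eligible A, B, C, D, E
Layer 19-102: 84 each from A, B, C, E = 84*4 = 336 chips; eligible A, B, C, E
Layer 103-147: 45 each from A, B, E = 45*3 = 135 chips; eligible A, B, E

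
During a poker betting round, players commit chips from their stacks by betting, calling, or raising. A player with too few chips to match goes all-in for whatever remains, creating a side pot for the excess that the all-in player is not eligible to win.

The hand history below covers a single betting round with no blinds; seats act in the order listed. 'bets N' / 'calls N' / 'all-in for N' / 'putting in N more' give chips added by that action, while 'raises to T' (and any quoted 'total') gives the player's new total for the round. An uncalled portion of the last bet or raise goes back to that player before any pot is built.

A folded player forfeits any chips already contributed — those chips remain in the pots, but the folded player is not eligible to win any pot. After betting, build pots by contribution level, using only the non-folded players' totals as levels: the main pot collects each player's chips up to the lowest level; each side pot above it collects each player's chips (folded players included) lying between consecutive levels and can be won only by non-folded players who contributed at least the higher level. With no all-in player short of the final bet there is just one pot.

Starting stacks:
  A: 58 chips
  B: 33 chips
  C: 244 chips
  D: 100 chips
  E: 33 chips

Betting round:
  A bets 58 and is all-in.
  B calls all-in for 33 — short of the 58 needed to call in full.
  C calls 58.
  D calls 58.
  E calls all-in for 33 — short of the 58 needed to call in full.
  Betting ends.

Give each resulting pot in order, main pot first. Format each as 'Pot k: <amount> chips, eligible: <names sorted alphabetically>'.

Pot 1: 165 chips, eligible: A, B, C, D, E
Pot 2: 75 chips, eligible: A, C, D

Derivation:
Contributions: A=58, B=33, C=58, D=58, E=33
Pot levels (distinct totals of non-folded players): 33, 58
Layer 1-33: 33 each from A, B, C, D, E = 33*5 = 165 chips; eligible A, B, C, D, E
Layer 34-58: 25 each from A, C, D = 25*3 = 75 chips; eligible A, C, D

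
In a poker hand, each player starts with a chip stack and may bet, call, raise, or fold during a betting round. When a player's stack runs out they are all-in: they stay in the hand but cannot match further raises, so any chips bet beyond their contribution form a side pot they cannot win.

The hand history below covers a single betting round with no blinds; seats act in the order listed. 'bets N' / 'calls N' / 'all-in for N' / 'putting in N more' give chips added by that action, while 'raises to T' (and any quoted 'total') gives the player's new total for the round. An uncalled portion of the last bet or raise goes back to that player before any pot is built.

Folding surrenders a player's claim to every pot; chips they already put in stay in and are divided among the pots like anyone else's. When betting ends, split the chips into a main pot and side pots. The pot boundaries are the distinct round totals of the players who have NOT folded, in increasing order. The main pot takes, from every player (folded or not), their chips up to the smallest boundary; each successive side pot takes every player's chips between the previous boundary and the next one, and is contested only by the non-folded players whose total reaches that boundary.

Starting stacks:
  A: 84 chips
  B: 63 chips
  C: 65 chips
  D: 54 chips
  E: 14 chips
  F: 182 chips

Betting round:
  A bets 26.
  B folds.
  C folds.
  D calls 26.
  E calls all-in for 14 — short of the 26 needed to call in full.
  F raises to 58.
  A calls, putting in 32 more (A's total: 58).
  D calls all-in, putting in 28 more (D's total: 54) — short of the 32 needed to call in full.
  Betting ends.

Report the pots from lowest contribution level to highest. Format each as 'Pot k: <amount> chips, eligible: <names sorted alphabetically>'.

Contributions: A=58, D=54, E=14, F=58
Folded: B, C
Pot levels (distinct totals of non-folded players): 14, 54, 58
Layer 1-14: 14 each from A, D, E, F = 14*4 = 56 chips; eligible A, D, E, F
Layer 15-54: 40 each from A, D, F = 40*3 = 120 chips; eligible A, D, F
Layer 55-58: 4 each from A, F = 4*2 = 8 chips; eligible A, F

Pot 1: 56 chips, eligible: A, D, E, F
Pot 2: 120 chips, eligible: A, D, F
Pot 3: 8 chips, eligible: A, F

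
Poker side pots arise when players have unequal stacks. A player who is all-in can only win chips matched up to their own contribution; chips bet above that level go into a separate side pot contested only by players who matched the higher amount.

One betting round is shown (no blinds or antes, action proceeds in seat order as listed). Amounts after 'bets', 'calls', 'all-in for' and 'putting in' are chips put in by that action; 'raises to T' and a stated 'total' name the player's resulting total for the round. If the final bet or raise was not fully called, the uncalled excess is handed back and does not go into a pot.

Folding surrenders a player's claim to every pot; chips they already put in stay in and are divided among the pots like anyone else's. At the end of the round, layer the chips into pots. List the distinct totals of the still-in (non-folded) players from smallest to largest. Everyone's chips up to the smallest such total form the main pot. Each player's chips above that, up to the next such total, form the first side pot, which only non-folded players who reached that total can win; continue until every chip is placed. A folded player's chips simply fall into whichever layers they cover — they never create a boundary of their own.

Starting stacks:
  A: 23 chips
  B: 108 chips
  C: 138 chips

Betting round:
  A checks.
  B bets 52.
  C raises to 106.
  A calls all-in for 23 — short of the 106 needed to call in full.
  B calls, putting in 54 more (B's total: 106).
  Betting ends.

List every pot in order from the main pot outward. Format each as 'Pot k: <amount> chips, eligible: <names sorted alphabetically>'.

Contributions: A=23, B=106, C=106
Pot levels (distinct totals of non-folded players): 23, 106
Layer 1-23: 23 each from A, B, C = 23*3 = 69 chips; eligible A, B, C
Layer 24-106: 83 each from B, C = 83*2 = 166 chips; eligible B, C

Pot 1: 69 chips, eligible: A, B, C
Pot 2: 166 chips, eligible: B, C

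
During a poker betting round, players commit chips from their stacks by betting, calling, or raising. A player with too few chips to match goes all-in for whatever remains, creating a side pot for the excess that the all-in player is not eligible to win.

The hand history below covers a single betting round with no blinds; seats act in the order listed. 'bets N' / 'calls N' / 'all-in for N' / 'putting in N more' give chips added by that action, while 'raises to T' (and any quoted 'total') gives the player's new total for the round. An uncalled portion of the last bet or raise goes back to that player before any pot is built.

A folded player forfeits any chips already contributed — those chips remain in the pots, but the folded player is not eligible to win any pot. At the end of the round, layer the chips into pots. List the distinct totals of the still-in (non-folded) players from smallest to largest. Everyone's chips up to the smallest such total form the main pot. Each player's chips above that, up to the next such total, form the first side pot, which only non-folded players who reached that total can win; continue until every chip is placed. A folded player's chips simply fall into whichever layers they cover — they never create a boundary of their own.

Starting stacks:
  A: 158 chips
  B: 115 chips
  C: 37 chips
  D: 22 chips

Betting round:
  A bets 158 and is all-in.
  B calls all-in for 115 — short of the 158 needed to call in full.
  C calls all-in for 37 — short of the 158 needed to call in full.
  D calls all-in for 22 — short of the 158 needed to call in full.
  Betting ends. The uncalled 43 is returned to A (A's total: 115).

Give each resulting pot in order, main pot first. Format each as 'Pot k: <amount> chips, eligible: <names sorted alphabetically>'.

Pot 1: 88 chips, eligible: A, B, C, D
Pot 2: 45 chips, eligible: A, B, C
Pot 3: 156 chips, eligible: A, B

Derivation:
Contributions (after 43 returned to A): A=115, B=115, C=37, D=22
Pot levels (distinct totals of non-folded players): 22, 37, 115
Layer 1-22: 22 each from A, B, C, D = 22*4 = 88 chips; eligible A, B, C, D
Layer 23-37: 15 each from A, B, C = 15*3 = 45 chips; eligible A, B, C
Layer 38-115: 78 each from A, B = 78*2 = 156 chips; eligible A, B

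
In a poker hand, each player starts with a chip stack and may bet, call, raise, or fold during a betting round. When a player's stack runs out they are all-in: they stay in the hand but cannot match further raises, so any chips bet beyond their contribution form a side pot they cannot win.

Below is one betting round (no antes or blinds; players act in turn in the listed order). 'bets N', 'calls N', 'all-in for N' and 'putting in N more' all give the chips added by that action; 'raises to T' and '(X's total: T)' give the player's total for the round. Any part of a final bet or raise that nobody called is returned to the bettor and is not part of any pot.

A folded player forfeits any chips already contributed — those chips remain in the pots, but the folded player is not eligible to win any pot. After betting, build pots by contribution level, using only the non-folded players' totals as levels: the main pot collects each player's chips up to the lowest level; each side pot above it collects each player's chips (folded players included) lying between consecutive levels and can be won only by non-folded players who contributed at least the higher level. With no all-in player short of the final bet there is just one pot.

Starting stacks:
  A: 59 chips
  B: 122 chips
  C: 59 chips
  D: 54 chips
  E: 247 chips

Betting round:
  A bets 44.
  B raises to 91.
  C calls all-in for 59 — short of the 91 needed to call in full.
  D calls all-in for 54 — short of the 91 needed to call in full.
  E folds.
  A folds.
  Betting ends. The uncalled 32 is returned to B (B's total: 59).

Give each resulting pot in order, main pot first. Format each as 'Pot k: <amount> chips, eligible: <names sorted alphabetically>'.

Contributions (after 32 returned to B): A=44, B=59, C=59, D=54
Folded: A, E
Pot levels (distinct totals of non-folded players): 54, 59
Layer 1-54: A 44 + B 54 + C 54 + D 54 = 206 chips; eligible B, C, D
Layer 55-59: 5 each from B, C = 5*2 = 10 chips; eligible B, C

Pot 1: 206 chips, eligible: B, C, D
Pot 2: 10 chips, eligible: B, C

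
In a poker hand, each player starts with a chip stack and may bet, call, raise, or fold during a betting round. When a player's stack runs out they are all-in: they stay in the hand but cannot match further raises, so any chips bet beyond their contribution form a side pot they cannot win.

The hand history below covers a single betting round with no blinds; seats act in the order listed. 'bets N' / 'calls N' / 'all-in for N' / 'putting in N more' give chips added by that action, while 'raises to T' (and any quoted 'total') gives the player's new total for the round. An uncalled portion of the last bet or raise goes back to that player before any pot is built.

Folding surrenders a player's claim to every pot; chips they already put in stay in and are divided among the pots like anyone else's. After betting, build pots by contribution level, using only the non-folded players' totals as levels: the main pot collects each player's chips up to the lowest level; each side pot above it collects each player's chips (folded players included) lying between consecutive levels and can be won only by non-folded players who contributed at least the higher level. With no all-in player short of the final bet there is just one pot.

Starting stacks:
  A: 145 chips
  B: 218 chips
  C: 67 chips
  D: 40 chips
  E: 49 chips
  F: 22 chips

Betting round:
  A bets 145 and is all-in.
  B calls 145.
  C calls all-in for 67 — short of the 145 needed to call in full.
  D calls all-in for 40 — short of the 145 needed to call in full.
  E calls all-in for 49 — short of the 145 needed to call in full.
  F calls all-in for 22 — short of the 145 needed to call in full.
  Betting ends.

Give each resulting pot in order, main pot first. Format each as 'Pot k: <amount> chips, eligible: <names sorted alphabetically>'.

Contributions: A=145, B=145, C=67, D=40, E=49, F=22
Pot levels (distinct totals of non-folded players): 22, 40, 49, 67, 145
Layer 1-22: 22 each from A, B, C, D, E, F = 22*6 = 132 chips; eligible A, B, C, D, E, F
Layer 23-40: 18 each from A, B, C, D, E = 18*5 = 90 chips; eligible A, B, C, D, E
Layer 41-49: 9 each from A, B, C, E = 9*4 = 36 chips; eligible A, B, C, E
Layer 50-67: 18 each from A, B, C = 18*3 = 54 chips; eligible A, B, C
Layer 68-145: 78 each from A, B = 78*2 = 156 chips; eligible A, B

Pot 1: 132 chips, eligible: A, B, C, D, E, F
Pot 2: 90 chips, eligible: A, B, C, D, E
Pot 3: 36 chips, eligible: A, B, C, E
Pot 4: 54 chips, eligible: A, B, C
Pot 5: 156 chips, eligible: A, B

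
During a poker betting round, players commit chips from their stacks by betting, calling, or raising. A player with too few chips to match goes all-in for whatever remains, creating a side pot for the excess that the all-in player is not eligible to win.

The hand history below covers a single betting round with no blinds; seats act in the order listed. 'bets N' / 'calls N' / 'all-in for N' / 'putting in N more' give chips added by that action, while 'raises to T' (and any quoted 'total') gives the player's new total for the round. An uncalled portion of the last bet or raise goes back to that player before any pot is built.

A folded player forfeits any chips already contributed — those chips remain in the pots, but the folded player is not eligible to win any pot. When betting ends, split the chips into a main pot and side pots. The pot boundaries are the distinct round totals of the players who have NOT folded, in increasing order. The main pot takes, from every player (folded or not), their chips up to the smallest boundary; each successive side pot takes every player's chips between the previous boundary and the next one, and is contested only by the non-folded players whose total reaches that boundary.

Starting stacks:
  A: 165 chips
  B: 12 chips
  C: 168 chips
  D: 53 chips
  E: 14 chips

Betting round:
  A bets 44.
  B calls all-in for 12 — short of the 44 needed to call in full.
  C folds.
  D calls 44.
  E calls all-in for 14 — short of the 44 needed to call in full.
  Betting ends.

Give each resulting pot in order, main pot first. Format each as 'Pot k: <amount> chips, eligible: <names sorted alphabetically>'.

Contributions: A=44, B=12, D=44, E=14
Folded: C
Pot levels (distinct totals of non-folded players): 12, 14, 44
Layer 1-12: 12 each from A, B, D, E = 12*4 = 48 chips; eligible A, B, D, E
Layer 13-14: 2 each from A, D, E = 2*3 = 6 chips; eligible A, D, E
Layer 15-44: 30 each from A, D = 30*2 = 60 chips; eligible A, D

Pot 1: 48 chips, eligible: A, B, D, E
Pot 2: 6 chips, eligible: A, D, E
Pot 3: 60 chips, eligible: A, D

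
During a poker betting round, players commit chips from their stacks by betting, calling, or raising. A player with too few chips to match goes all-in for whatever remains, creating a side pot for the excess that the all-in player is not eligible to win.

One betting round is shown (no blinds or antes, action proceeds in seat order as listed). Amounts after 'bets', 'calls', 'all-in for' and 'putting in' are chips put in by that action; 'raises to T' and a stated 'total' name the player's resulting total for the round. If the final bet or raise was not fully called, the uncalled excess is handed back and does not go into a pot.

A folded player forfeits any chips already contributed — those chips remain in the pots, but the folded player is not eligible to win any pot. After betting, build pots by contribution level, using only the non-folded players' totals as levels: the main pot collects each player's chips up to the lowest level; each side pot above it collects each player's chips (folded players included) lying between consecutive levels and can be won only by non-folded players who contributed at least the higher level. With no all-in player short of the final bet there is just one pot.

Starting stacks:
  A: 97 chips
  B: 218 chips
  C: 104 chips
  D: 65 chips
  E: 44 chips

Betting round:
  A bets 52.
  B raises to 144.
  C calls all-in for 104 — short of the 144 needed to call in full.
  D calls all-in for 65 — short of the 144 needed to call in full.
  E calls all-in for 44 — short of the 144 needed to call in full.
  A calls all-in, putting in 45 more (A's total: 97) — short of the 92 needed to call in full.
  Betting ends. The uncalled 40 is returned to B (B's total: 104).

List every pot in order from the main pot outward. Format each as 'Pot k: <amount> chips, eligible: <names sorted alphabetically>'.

Contributions (after 40 returned to B): A=97, B=104, C=104, D=65, E=44
Pot levels (distinct totals of non-folded players): 44, 65, 97, 104
Layer 1-44: 44 each from A, B, C, D, E = 44*5 = 220 chips; eligible A, B, C, D, E
Layer 45-65: 21 each from A, B, C, D = 21*4 = 84 chips; eligible A, B, C, D
Layer 66-97: 32 each from A, B, C = 32*3 = 96 chips; eligible A, B, C
Layer 98-104: 7 each from B, C = 7*2 = 14 chips; eligible B, C

Pot 1: 220 chips, eligible: A, B, C, D, E
Pot 2: 84 chips, eligible: A, B, C, D
Pot 3: 96 chips, eligible: A, B, C
Pot 4: 14 chips, eligible: B, C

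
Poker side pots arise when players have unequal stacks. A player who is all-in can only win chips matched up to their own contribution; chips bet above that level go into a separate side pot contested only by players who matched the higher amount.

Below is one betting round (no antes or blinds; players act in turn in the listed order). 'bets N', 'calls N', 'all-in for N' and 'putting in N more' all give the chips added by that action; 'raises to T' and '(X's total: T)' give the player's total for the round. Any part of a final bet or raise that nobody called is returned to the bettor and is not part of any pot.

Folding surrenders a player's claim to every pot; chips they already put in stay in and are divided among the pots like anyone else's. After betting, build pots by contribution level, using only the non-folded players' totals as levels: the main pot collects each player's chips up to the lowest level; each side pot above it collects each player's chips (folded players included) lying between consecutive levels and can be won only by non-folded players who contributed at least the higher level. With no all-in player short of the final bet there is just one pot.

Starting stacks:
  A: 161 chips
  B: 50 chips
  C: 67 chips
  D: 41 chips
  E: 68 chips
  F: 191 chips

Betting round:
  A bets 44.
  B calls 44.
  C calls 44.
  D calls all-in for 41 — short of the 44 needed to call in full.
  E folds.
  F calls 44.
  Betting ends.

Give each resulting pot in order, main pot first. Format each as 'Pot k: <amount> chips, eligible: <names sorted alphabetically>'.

Contributions: A=44, B=44, C=44, D=41, F=44
Folded: E
Pot levels (distinct totals of non-folded players): 41, 44
Layer 1-41: 41 each from A, B, C, D, F = 41*5 = 205 chips; eligible A, B, C, D, F
Layer 42-44: 3 each from A, B, C, F = 3*4 = 12 chips; eligible A, B, C, F

Pot 1: 205 chips, eligible: A, B, C, D, F
Pot 2: 12 chips, eligible: A, B, C, F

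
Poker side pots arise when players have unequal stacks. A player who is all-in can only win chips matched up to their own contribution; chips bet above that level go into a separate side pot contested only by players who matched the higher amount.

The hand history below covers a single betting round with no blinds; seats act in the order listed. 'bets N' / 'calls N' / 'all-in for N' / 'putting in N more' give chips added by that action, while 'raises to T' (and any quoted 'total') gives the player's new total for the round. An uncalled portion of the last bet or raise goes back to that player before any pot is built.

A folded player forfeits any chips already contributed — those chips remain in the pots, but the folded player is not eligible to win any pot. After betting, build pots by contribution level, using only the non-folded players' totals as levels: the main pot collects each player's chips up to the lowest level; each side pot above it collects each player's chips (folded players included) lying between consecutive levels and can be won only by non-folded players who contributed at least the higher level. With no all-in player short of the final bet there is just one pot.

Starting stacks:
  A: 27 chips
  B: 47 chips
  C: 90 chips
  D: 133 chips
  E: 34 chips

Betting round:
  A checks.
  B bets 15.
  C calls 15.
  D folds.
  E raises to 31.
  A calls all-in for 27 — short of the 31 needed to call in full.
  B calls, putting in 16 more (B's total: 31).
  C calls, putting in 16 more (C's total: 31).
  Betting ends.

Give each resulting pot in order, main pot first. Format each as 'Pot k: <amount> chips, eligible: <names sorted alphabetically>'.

Contributions: A=27, B=31, C=31, E=31
Folded: D
Pot levels (distinct totals of non-folded players): 27, 31
Layer 1-27: 27 each from A, B, C, E = 27*4 = 108 chips; eligible A, B, C, E
Layer 28-31: 4 each from B, C, E = 4*3 = 12 chips; eligible B, C, E

Pot 1: 108 chips, eligible: A, B, C, E
Pot 2: 12 chips, eligible: B, C, E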